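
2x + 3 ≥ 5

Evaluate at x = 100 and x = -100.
x = 100: LHS = 2·100 + 3 = 203; 203 ≥ 5 — holds
x = -100: LHS = 2·(-100) + 3 = -197; -197 ≥ 5 — FAILS

Answer: Partially: holds for x = 100, fails for x = -100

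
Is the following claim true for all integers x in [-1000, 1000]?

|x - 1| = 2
The claim fails at x = 0:
x = 0: LHS = |0 - 1| = |-1| = 1; 1 = 2 — FAILS

Because a single integer refutes it, the statement is false.

Answer: False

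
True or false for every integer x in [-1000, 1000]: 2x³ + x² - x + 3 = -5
The claim fails at x = 0:
x = 0: LHS = 2·0³ + 0² - 0 + 3 = 3; 3 = -5 — FAILS

Because a single integer refutes it, the statement is false.

Answer: False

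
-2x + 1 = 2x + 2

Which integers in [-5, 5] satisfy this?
Track d = LHS − RHS over the integers in [-5, 5]. Equality would need d = 0, but d changes sign only between consecutive integers, jumping over 0:
x = -1: LHS = -2·(-1) + 1 = 3, RHS = 2·(-1) + 2 = 0; 3 = 0 — FAILS  (d = 3)
x = 0: LHS = -2·0 + 1 = 1, RHS = 2·0 + 2 = 2; 1 = 2 — FAILS  (d = -1)
Away from these crossings d keeps a constant sign, and checking every integer in [-5, 5] confirms d ≠ 0 throughout. Hence the two sides are never equal, so the claimed relation (=) fails for every integer in [-5, 5].

Answer: None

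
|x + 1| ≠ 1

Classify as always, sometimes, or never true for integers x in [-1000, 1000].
Holds at x = 1: LHS = |1 + 1| = |2| = 2; 2 ≠ 1 — holds
Fails at x = 0: LHS = |0 + 1| = |1| = 1; 1 ≠ 1 — FAILS
It is satisfied by some integers in the range but not all.

Answer: Sometimes true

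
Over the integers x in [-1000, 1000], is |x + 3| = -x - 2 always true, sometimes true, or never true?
Track d = LHS − RHS over the integers in [-1000, 1000]. Equality would need d = 0, but d changes sign only between consecutive integers, jumping over 0:
x = -3: LHS = |(-3) + 3| = |0| = 0, RHS = -(-3) - 2 = 1; 0 = 1 — FAILS  (d = -1)
x = -2: LHS = |(-2) + 3| = |1| = 1, RHS = -(-2) - 2 = 0; 1 = 0 — FAILS  (d = 1)
Away from these crossings d keeps a constant sign, and checking every integer in [-1000, 1000] confirms d ≠ 0 throughout. Hence the two sides are never equal, so the claimed relation (=) fails for every integer in [-1000, 1000].

No integer in the range satisfies it.

Answer: Never true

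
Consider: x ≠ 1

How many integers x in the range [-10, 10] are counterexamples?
Counterexamples in [-10, 10]: {1}.

Counting them gives 1 values.

Answer: 1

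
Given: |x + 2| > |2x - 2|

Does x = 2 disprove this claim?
Substitute x = 2 into the relation:
x = 2: LHS = |2 + 2| = |4| = 4, RHS = |2·2 - 2| = |2| = 2; 4 > 2 — holds

The claim holds here, so x = 2 is not a counterexample. (A counterexample exists elsewhere, e.g. x = 0.)

Answer: No, x = 2 is not a counterexample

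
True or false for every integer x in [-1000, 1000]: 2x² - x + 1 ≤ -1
The claim fails at x = 0:
x = 0: LHS = 2·0² - 0 + 1 = 1; 1 ≤ -1 — FAILS

Because a single integer refutes it, the statement is false.

Answer: False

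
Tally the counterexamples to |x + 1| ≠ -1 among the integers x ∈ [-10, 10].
An absolute value is never negative, so the left side is ≥ 0 for every x, while the right side is -1. Tightest case in [-10, 10] is x = -1:
x = -1: LHS = |(-1) + 1| = |0| = 0; 0 ≠ -1 — holds
Hence LHS − RHS is never 0, i.e. the two sides are never equal, so the relation holds for every integer in [-10, 10].

No counterexample appears in that range.

Answer: 0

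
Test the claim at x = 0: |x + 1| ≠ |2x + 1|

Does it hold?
x = 0: LHS = |0 + 1| = |1| = 1, RHS = |2·0 + 1| = |1| = 1; 1 ≠ 1 — FAILS

The relation fails at x = 0, so x = 0 is a counterexample.

Answer: No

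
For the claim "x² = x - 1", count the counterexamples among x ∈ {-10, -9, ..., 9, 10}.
Counterexamples in [-10, 10]: {-10, -9, -8, -7, -6, -5, -4, -3, -2, -1, 0, 1, 2, 3, 4, 5, 6, 7, 8, 9, 10}.

Counting them gives 21 values.

Answer: 21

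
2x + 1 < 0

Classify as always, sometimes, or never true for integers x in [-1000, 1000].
Holds at x = -1: LHS = 2·(-1) + 1 = -1; -1 < 0 — holds
Fails at x = 0: LHS = 2·0 + 1 = 1; 1 < 0 — FAILS
It is satisfied by some integers in the range but not all.

Answer: Sometimes true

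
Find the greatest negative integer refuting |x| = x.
Testing negative integers from -1 downward:
x = -1: LHS = |-1| = 1; 1 = -1 — FAILS  ← closest negative counterexample to 0

Answer: x = -1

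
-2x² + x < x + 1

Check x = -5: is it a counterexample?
Substitute x = -5 into the relation:
x = -5: LHS = -2·(-5)² + (-5) = -55, RHS = (-5) + 1 = -4; -55 < -4 — holds

The relation holds at x = -5, so it is not a counterexample.

Answer: No, x = -5 is not a counterexample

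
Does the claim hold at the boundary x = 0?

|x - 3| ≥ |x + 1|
x = 0: LHS = |0 - 3| = |-3| = 3, RHS = |0 + 1| = |1| = 1; 3 ≥ 1 — holds

The relation is satisfied at x = 0.

Answer: Yes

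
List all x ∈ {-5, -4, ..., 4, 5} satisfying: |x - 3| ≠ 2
Holds for: {-5, -4, -3, -2, -1, 0, 2, 3, 4}
Fails for: {1, 5}

Answer: {-5, -4, -3, -2, -1, 0, 2, 3, 4}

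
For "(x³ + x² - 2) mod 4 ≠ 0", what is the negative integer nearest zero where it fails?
Testing negative integers from -1 downward:
x = -1: LHS = ((-1)³ + (-1)² - 2) mod 4 = (-2) mod 4 = 2; 2 ≠ 0 — holds
x = -2: LHS = ((-2)³ + (-2)² - 2) mod 4 = (-6) mod 4 = 2; 2 ≠ 0 — holds
x = -3: LHS = ((-3)³ + (-3)² - 2) mod 4 = (-20) mod 4 = 0; 0 ≠ 0 — FAILS  ← closest negative counterexample to 0

Answer: x = -3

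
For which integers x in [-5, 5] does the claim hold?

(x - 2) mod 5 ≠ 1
Holds for: {-5, -4, -3, -1, 0, 1, 2, 4, 5}
Fails for: {-2, 3}

Answer: {-5, -4, -3, -1, 0, 1, 2, 4, 5}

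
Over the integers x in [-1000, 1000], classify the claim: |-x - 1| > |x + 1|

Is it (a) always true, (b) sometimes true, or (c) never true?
Over all integers in [-1000, 1000], LHS − RHS is largest at x = 0, where it equals 0:
x = 0: LHS = |-0 - 1| = |-1| = 1, RHS = |0 + 1| = |1| = 1; 1 > 1 — FAILS
At the ends of the range:
x = -1000: LHS = |-(-1000) - 1| = |999| = 999, RHS = |(-1000) + 1| = |-999| = 999; 999 > 999 — FAILS
x = 1000: LHS = |-1000 - 1| = |-1001| = 1001, RHS = |1000 + 1| = |1001| = 1001; 1001 > 1001 — FAILS
Hence LHS − RHS is never positive, i.e. LHS ≤ RHS throughout, so the claimed relation (>) fails for every integer in [-1000, 1000].

No integer in the range satisfies it.

Answer: Never true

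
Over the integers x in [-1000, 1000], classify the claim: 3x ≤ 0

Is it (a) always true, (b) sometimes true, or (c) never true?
Holds at x = 0: LHS = 3·0 = 0; 0 ≤ 0 — holds
Fails at x = 1: LHS = 3·1 = 3; 3 ≤ 0 — FAILS
It is satisfied by some integers in the range but not all.

Answer: Sometimes true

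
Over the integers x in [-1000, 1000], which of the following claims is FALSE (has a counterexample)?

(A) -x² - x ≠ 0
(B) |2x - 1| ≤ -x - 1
(A) x = 0: LHS = -0² - 0 = 0; 0 ≠ 0 — FAILS
(B) x = 0: LHS = |2·0 - 1| = |-1| = 1, RHS = -0 - 1 = -1; 1 ≤ -1 — FAILS

Answer: Both A and B are false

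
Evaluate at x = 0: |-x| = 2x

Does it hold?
x = 0: LHS = |-0| = |0| = 0, RHS = 2·0 = 0; 0 = 0 — holds

The relation is satisfied at x = 0.

Answer: Yes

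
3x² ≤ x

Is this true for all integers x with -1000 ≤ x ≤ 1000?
The claim fails at x = 1:
x = 1: LHS = 3·1² = 3; 3 ≤ 1 — FAILS

Because a single integer refutes it, the statement is false.

Answer: False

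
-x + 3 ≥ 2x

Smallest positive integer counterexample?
Testing positive integers:
x = 1: LHS = -1 + 3 = 2, RHS = 2·1 = 2; 2 ≥ 2 — holds
x = 2: LHS = -2 + 3 = 1, RHS = 2·2 = 4; 1 ≥ 4 — FAILS  ← smallest positive counterexample

Answer: x = 2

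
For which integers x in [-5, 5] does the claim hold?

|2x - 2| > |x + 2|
Holds for: {-5, -4, -3, -2, -1, 5}
Fails for: {0, 1, 2, 3, 4}

Answer: {-5, -4, -3, -2, -1, 5}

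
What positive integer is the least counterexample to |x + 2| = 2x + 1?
Testing positive integers:
x = 1: LHS = |1 + 2| = |3| = 3, RHS = 2·1 + 1 = 3; 3 = 3 — holds
x = 2: LHS = |2 + 2| = |4| = 4, RHS = 2·2 + 1 = 5; 4 = 5 — FAILS  ← smallest positive counterexample

Answer: x = 2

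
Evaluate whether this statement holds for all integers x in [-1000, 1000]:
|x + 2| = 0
The claim fails at x = 0:
x = 0: LHS = |0 + 2| = |2| = 2; 2 = 0 — FAILS

Because a single integer refutes it, the statement is false.

Answer: False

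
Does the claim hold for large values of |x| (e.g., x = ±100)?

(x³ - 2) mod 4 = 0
x = 100: LHS = (100³ - 2) mod 4 = 999998 mod 4 = 2; 2 = 0 — FAILS
x = -100: LHS = ((-100)³ - 2) mod 4 = (-1000002) mod 4 = 2; 2 = 0 — FAILS

Answer: No, fails for both x = 100 and x = -100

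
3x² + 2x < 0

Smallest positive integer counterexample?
Testing positive integers:
x = 1: LHS = 3·1² + 2·1 = 5; 5 < 0 — FAILS  ← smallest positive counterexample

Answer: x = 1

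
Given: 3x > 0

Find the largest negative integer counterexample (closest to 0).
Testing negative integers from -1 downward:
x = -1: LHS = 3·(-1) = -3; -3 > 0 — FAILS  ← closest negative counterexample to 0

Answer: x = -1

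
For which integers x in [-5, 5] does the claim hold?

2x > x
Holds for: {1, 2, 3, 4, 5}
Fails for: {-5, -4, -3, -2, -1, 0}

Answer: {1, 2, 3, 4, 5}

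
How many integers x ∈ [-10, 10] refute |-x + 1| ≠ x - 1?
Counterexamples in [-10, 10]: {1, 2, 3, 4, 5, 6, 7, 8, 9, 10}.

Counting them gives 10 values.

Answer: 10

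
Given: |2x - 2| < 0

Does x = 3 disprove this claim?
Substitute x = 3 into the relation:
x = 3: LHS = |2·3 - 2| = |4| = 4; 4 < 0 — FAILS

Since the claim fails at x = 3, this value is a counterexample.

Answer: Yes, x = 3 is a counterexample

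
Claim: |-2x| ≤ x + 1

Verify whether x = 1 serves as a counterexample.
Substitute x = 1 into the relation:
x = 1: LHS = |-2·1| = |-2| = 2, RHS = 1 + 1 = 2; 2 ≤ 2 — holds

The claim holds here, so x = 1 is not a counterexample. (A counterexample exists elsewhere, e.g. x = -1.)

Answer: No, x = 1 is not a counterexample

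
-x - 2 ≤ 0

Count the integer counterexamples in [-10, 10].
Counterexamples in [-10, 10]: {-10, -9, -8, -7, -6, -5, -4, -3}.

Counting them gives 8 values.

Answer: 8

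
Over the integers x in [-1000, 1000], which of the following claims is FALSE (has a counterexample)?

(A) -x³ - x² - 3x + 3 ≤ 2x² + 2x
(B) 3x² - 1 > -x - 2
(A) x = 0: LHS = -0³ - 0² - 3·0 + 3 = 3, RHS = 2·0² + 2·0 = 0; 3 ≤ 0 — FAILS

(B) Over all integers in [-1000, 1000], LHS − RHS is smallest at x = 0, where it equals 1:
x = 0: LHS = 3·0² - 1 = -1, RHS = -0 - 2 = -2; -1 > -2 — holds
At the ends of the range:
x = -1000: LHS = 3·(-1000)² - 1 = 2999999, RHS = -(-1000) - 2 = 998; 2999999 > 998 — holds
x = 1000: LHS = 3·1000² - 1 = 2999999, RHS = -1000 - 2 = -1002; 2999999 > -1002 — holds
Hence LHS − RHS is never zero or negative, i.e. LHS > RHS throughout, so the relation holds for every integer in [-1000, 1000].

Only (A) has a counterexample.

Answer: A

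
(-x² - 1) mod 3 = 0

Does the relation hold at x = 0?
x = 0: LHS = (-0² - 1) mod 3 = (-1) mod 3 = 2; 2 = 0 — FAILS

The relation fails at x = 0, so x = 0 is a counterexample.

Answer: No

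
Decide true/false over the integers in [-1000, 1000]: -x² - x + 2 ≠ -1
Track d = LHS − RHS over the integers in [-1000, 1000]. Equality would need d = 0, but d changes sign only between consecutive integers, jumping over 0:
x = -3: LHS = -(-3)² - (-3) + 2 = -4; -4 ≠ -1 — holds  (d = -3)
x = -2: LHS = -(-2)² - (-2) + 2 = 0; 0 ≠ -1 — holds  (d = 1)
x = 1: LHS = -1² - 1 + 2 = 0; 0 ≠ -1 — holds  (d = 1)
x = 2: LHS = -2² - 2 + 2 = -4; -4 ≠ -1 — holds  (d = -3)
Away from these crossings d keeps a constant sign, and checking every integer in [-1000, 1000] confirms d ≠ 0 throughout. Hence the two sides are never equal, so the relation holds for every integer in [-1000, 1000].

No counterexample exists.

Answer: True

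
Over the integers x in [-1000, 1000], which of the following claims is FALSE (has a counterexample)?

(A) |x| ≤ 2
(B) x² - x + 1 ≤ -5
(A) x = 3: LHS = |3| = 3; 3 ≤ 2 — FAILS
(B) x = 0: LHS = 0² - 0 + 1 = 1; 1 ≤ -5 — FAILS

Answer: Both A and B are false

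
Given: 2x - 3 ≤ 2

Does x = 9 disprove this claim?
Substitute x = 9 into the relation:
x = 9: LHS = 2·9 - 3 = 15; 15 ≤ 2 — FAILS

Since the claim fails at x = 9, this value is a counterexample.

Answer: Yes, x = 9 is a counterexample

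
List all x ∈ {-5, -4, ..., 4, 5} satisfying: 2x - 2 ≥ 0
Holds for: {1, 2, 3, 4, 5}
Fails for: {-5, -4, -3, -2, -1, 0}

Answer: {1, 2, 3, 4, 5}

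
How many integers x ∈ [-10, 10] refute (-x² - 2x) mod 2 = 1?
Counterexamples in [-10, 10]: {-10, -8, -6, -4, -2, 0, 2, 4, 6, 8, 10}.

Counting them gives 11 values.

Answer: 11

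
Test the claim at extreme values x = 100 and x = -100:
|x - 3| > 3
x = 100: LHS = |100 - 3| = |97| = 97; 97 > 3 — holds
x = -100: LHS = |(-100) - 3| = |-103| = 103; 103 > 3 — holds

Answer: Yes, holds for both x = 100 and x = -100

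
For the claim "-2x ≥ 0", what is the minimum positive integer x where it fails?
Testing positive integers:
x = 1: LHS = -2·1 = -2; -2 ≥ 0 — FAILS  ← smallest positive counterexample

Answer: x = 1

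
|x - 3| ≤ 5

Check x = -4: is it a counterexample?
Substitute x = -4 into the relation:
x = -4: LHS = |(-4) - 3| = |-7| = 7; 7 ≤ 5 — FAILS

Since the claim fails at x = -4, this value is a counterexample.

Answer: Yes, x = -4 is a counterexample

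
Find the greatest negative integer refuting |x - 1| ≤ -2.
Testing negative integers from -1 downward:
x = -1: LHS = |(-1) - 1| = |-2| = 2; 2 ≤ -2 — FAILS  ← closest negative counterexample to 0

Answer: x = -1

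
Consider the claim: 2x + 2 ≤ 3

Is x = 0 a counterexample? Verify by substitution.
Substitute x = 0 into the relation:
x = 0: LHS = 2·0 + 2 = 2; 2 ≤ 3 — holds

The claim holds here, so x = 0 is not a counterexample. (A counterexample exists elsewhere, e.g. x = 1.)

Answer: No, x = 0 is not a counterexample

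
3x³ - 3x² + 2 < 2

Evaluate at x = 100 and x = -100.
x = 100: LHS = 3·100³ - 3·100² + 2 = 2970002; 2970002 < 2 — FAILS
x = -100: LHS = 3·(-100)³ - 3·(-100)² + 2 = -3029998; -3029998 < 2 — holds

Answer: Partially: fails for x = 100, holds for x = -100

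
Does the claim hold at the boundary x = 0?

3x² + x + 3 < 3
x = 0: LHS = 3·0² + 0 + 3 = 3; 3 < 3 — FAILS

The relation fails at x = 0, so x = 0 is a counterexample.

Answer: No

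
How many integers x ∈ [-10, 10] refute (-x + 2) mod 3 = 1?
Counterexamples in [-10, 10]: {-10, -9, -7, -6, -4, -3, -1, 0, 2, 3, 5, 6, 8, 9}.

Counting them gives 14 values.

Answer: 14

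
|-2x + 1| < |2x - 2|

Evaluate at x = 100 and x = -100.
x = 100: LHS = |-2·100 + 1| = |-199| = 199, RHS = |2·100 - 2| = |198| = 198; 199 < 198 — FAILS
x = -100: LHS = |-2·(-100) + 1| = |201| = 201, RHS = |2·(-100) - 2| = |-202| = 202; 201 < 202 — holds

Answer: Partially: fails for x = 100, holds for x = -100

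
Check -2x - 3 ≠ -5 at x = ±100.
x = 100: LHS = -2·100 - 3 = -203; -203 ≠ -5 — holds
x = -100: LHS = -2·(-100) - 3 = 197; 197 ≠ -5 — holds

Answer: Yes, holds for both x = 100 and x = -100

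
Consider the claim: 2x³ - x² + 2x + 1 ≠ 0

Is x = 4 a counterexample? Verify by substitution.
Substitute x = 4 into the relation:
x = 4: LHS = 2·4³ - 4² + 2·4 + 1 = 121; 121 ≠ 0 — holds

The relation holds at x = 4, so it is not a counterexample.

Answer: No, x = 4 is not a counterexample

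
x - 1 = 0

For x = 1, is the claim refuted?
Substitute x = 1 into the relation:
x = 1: LHS = 1 - 1 = 0; 0 = 0 — holds

The claim holds here, so x = 1 is not a counterexample. (A counterexample exists elsewhere, e.g. x = 0.)

Answer: No, x = 1 is not a counterexample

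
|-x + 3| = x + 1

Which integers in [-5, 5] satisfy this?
Holds for: {1}
Fails for: {-5, -4, -3, -2, -1, 0, 2, 3, 4, 5}

Answer: {1}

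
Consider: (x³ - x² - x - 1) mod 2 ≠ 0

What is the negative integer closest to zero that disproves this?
Testing negative integers from -1 downward:
x = -1: LHS = ((-1)³ - (-1)² - (-1) - 1) mod 2 = (-2) mod 2 = 0; 0 ≠ 0 — FAILS  ← closest negative counterexample to 0

Answer: x = -1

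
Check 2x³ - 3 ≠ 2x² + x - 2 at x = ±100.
x = 100: LHS = 2·100³ - 3 = 1999997, RHS = 2·100² + 100 - 2 = 20098; 1999997 ≠ 20098 — holds
x = -100: LHS = 2·(-100)³ - 3 = -2000003, RHS = 2·(-100)² + (-100) - 2 = 19898; -2000003 ≠ 19898 — holds

Answer: Yes, holds for both x = 100 and x = -100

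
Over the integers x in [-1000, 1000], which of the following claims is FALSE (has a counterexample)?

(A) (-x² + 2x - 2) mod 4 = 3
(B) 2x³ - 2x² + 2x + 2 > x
(A) x = 0: LHS = (-0² + 2·0 - 2) mod 4 = (-2) mod 4 = 2; 2 = 3 — FAILS
(B) x = -1: LHS = 2·(-1)³ - 2·(-1)² + 2·(-1) + 2 = -4; -4 > -1 — FAILS

Answer: Both A and B are false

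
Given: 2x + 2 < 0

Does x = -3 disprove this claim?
Substitute x = -3 into the relation:
x = -3: LHS = 2·(-3) + 2 = -4; -4 < 0 — holds

The claim holds here, so x = -3 is not a counterexample. (A counterexample exists elsewhere, e.g. x = 0.)

Answer: No, x = -3 is not a counterexample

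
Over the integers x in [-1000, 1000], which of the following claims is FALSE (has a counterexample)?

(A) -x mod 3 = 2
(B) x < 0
(A) x = 0: LHS = (-0) mod 3 = 0 mod 3 = 0; 0 = 2 — FAILS
(B) x = 0: 0 < 0 — FAILS

Answer: Both A and B are false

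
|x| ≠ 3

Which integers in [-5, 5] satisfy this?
Holds for: {-5, -4, -2, -1, 0, 1, 2, 4, 5}
Fails for: {-3, 3}

Answer: {-5, -4, -2, -1, 0, 1, 2, 4, 5}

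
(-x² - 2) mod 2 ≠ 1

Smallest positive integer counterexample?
Testing positive integers:
x = 1: LHS = (-1² - 2) mod 2 = (-3) mod 2 = 1; 1 ≠ 1 — FAILS  ← smallest positive counterexample

Answer: x = 1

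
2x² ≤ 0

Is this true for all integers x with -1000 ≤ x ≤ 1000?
The claim fails at x = 1:
x = 1: LHS = 2·1² = 2; 2 ≤ 0 — FAILS

Because a single integer refutes it, the statement is false.

Answer: False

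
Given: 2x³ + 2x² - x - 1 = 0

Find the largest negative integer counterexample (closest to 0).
Testing negative integers from -1 downward:
x = -1: LHS = 2·(-1)³ + 2·(-1)² - (-1) - 1 = 0; 0 = 0 — holds
x = -2: LHS = 2·(-2)³ + 2·(-2)² - (-2) - 1 = -7; -7 = 0 — FAILS  ← closest negative counterexample to 0

Answer: x = -2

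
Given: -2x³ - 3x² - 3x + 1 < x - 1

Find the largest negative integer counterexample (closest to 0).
Testing negative integers from -1 downward:
x = -1: LHS = -2·(-1)³ - 3·(-1)² - 3·(-1) + 1 = 3, RHS = (-1) - 1 = -2; 3 < -2 — FAILS  ← closest negative counterexample to 0

Answer: x = -1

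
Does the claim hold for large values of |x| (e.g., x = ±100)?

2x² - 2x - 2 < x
x = 100: LHS = 2·100² - 2·100 - 2 = 19798; 19798 < 100 — FAILS
x = -100: LHS = 2·(-100)² - 2·(-100) - 2 = 20198; 20198 < -100 — FAILS

Answer: No, fails for both x = 100 and x = -100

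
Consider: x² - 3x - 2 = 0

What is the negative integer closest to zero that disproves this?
Testing negative integers from -1 downward:
x = -1: LHS = (-1)² - 3·(-1) - 2 = 2; 2 = 0 — FAILS  ← closest negative counterexample to 0

Answer: x = -1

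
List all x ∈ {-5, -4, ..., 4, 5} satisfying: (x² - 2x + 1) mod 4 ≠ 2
For a polynomial with integer coefficients, its value mod 4 depends only on x mod 4, so it suffices to check one representative of each residue class, x = 0, 1, 2, 3:
x = 0: LHS = (0² - 2·0 + 1) mod 4 = 1 mod 4 = 1; 1 ≠ 2 — holds
x = 1: LHS = (1² - 2·1 + 1) mod 4 = 0 mod 4 = 0; 0 ≠ 2 — holds
x = 2: LHS = (2² - 2·2 + 1) mod 4 = 1 mod 4 = 1; 1 ≠ 2 — holds
x = 3: LHS = (3² - 2·3 + 1) mod 4 = 4 mod 4 = 0; 0 ≠ 2 — holds
The relation holds in every residue class, so the relation holds for every integer in [-5, 5].

Answer: All integers in [-5, 5]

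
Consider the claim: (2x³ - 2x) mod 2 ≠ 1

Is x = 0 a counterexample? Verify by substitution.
Substitute x = 0 into the relation:
x = 0: LHS = (2·0³ - 2·0) mod 2 = 0 mod 2 = 0; 0 ≠ 1 — holds

The relation holds at x = 0, so it is not a counterexample.

Answer: No, x = 0 is not a counterexample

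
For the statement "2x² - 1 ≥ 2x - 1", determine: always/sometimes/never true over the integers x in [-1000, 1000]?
Over all integers in [-1000, 1000], LHS − RHS is smallest at x = 0, where it equals 0:
x = 0: LHS = 2·0² - 1 = -1, RHS = 2·0 - 1 = -1; -1 ≥ -1 — holds
At the ends of the range:
x = -1000: LHS = 2·(-1000)² - 1 = 1999999, RHS = 2·(-1000) - 1 = -2001; 1999999 ≥ -2001 — holds
x = 1000: LHS = 2·1000² - 1 = 1999999, RHS = 2·1000 - 1 = 1999; 1999999 ≥ 1999 — holds
Hence LHS − RHS is never negative, i.e. LHS ≥ RHS throughout, so the relation holds for every integer in [-1000, 1000].

No counterexample exists.

Answer: Always true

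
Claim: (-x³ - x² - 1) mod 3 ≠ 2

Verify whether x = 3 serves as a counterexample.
Substitute x = 3 into the relation:
x = 3: LHS = (-3³ - 3² - 1) mod 3 = (-37) mod 3 = 2; 2 ≠ 2 — FAILS

Since the claim fails at x = 3, this value is a counterexample.

Answer: Yes, x = 3 is a counterexample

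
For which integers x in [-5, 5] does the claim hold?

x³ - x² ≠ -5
Track d = LHS − RHS over the integers in [-5, 5]. Equality would need d = 0, but d changes sign only between consecutive integers, jumping over 0:
x = -2: LHS = (-2)³ - (-2)² = -12; -12 ≠ -5 — holds  (d = -7)
x = -1: LHS = (-1)³ - (-1)² = -2; -2 ≠ -5 — holds  (d = 3)
Away from these crossings d keeps a constant sign, and checking every integer in [-5, 5] confirms d ≠ 0 throughout. Hence the two sides are never equal, so the relation holds for every integer in [-5, 5].

Answer: All integers in [-5, 5]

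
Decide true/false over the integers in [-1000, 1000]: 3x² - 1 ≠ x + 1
The claim fails at x = 1:
x = 1: LHS = 3·1² - 1 = 2, RHS = 1 + 1 = 2; 2 ≠ 2 — FAILS

Because a single integer refutes it, the statement is false.

Answer: False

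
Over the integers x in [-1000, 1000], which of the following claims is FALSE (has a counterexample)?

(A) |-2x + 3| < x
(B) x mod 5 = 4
(A) x = 0: LHS = |-2·0 + 3| = |3| = 3; 3 < 0 — FAILS
(B) x = 0: LHS = 0 mod 5 = 0; 0 = 4 — FAILS

Answer: Both A and B are false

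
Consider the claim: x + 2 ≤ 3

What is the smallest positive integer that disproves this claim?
Testing positive integers:
x = 1: LHS = 1 + 2 = 3; 3 ≤ 3 — holds
x = 2: LHS = 2 + 2 = 4; 4 ≤ 3 — FAILS  ← smallest positive counterexample

Answer: x = 2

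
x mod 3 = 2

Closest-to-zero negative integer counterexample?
Testing negative integers from -1 downward:
x = -1: LHS = (-1) mod 3 = 2; 2 = 2 — holds
x = -2: LHS = (-2) mod 3 = 1; 1 = 2 — FAILS  ← closest negative counterexample to 0

Answer: x = -2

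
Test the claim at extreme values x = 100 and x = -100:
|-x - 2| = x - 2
x = 100: LHS = |-100 - 2| = |-102| = 102, RHS = 100 - 2 = 98; 102 = 98 — FAILS
x = -100: LHS = |-(-100) - 2| = |98| = 98, RHS = (-100) - 2 = -102; 98 = -102 — FAILS

Answer: No, fails for both x = 100 and x = -100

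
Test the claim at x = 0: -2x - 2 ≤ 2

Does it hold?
x = 0: LHS = -2·0 - 2 = -2; -2 ≤ 2 — holds

The relation is satisfied at x = 0.

Answer: Yes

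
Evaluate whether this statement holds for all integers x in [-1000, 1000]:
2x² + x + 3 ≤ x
The claim fails at x = 0:
x = 0: LHS = 2·0² + 0 + 3 = 3; 3 ≤ 0 — FAILS

Because a single integer refutes it, the statement is false.

Answer: False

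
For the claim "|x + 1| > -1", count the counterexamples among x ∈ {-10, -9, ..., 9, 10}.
An absolute value is never negative, so the left side is ≥ 0 for every x, while the right side is -1. Tightest case in [-10, 10] is x = -1:
x = -1: LHS = |(-1) + 1| = |0| = 0; 0 > -1 — holds
Hence LHS − RHS is never zero or negative, i.e. LHS > RHS throughout, so the relation holds for every integer in [-10, 10].

No counterexample appears in that range.

Answer: 0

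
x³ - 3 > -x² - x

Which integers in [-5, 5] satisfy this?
Holds for: {2, 3, 4, 5}
Fails for: {-5, -4, -3, -2, -1, 0, 1}

Answer: {2, 3, 4, 5}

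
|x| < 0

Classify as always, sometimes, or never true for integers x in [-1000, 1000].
An absolute value is never negative, so the left side is ≥ 0 for every x, while the right side is 0. Tightest case in [-1000, 1000] is x = 0:
x = 0: LHS = |0| = 0; 0 < 0 — FAILS
Hence LHS − RHS is never negative, i.e. LHS ≥ RHS throughout, so the claimed relation (<) fails for every integer in [-1000, 1000].

No integer in the range satisfies it.

Answer: Never true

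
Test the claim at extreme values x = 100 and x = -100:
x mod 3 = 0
x = 100: LHS = 100 mod 3 = 1; 1 = 0 — FAILS
x = -100: LHS = (-100) mod 3 = 2; 2 = 0 — FAILS

Answer: No, fails for both x = 100 and x = -100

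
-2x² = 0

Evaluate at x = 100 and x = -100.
x = 100: LHS = -2·100² = -20000; -20000 = 0 — FAILS
x = -100: LHS = -2·(-100)² = -20000; -20000 = 0 — FAILS

Answer: No, fails for both x = 100 and x = -100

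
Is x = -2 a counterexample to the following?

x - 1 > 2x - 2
Substitute x = -2 into the relation:
x = -2: LHS = (-2) - 1 = -3, RHS = 2·(-2) - 2 = -6; -3 > -6 — holds

The claim holds here, so x = -2 is not a counterexample. (A counterexample exists elsewhere, e.g. x = 1.)

Answer: No, x = -2 is not a counterexample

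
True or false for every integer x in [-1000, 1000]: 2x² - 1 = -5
The claim fails at x = 0:
x = 0: LHS = 2·0² - 1 = -1; -1 = -5 — FAILS

Because a single integer refutes it, the statement is false.

Answer: False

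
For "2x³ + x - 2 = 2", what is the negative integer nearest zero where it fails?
Testing negative integers from -1 downward:
x = -1: LHS = 2·(-1)³ + (-1) - 2 = -5; -5 = 2 — FAILS  ← closest negative counterexample to 0

Answer: x = -1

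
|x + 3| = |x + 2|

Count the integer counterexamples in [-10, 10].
Counterexamples in [-10, 10]: {-10, -9, -8, -7, -6, -5, -4, -3, -2, -1, 0, 1, 2, 3, 4, 5, 6, 7, 8, 9, 10}.

Counting them gives 21 values.

Answer: 21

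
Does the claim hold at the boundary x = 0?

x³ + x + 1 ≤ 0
x = 0: LHS = 0³ + 0 + 1 = 1; 1 ≤ 0 — FAILS

The relation fails at x = 0, so x = 0 is a counterexample.

Answer: No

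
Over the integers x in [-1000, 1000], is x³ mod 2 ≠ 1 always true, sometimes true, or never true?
Holds at x = 0: LHS = (0³) mod 2 = 0 mod 2 = 0; 0 ≠ 1 — holds
Fails at x = 1: LHS = (1³) mod 2 = 1 mod 2 = 1; 1 ≠ 1 — FAILS
It is satisfied by some integers in the range but not all.

Answer: Sometimes true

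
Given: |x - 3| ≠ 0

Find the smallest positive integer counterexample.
Testing positive integers:
x = 1: LHS = |1 - 3| = |-2| = 2; 2 ≠ 0 — holds
x = 2: LHS = |2 - 3| = |-1| = 1; 1 ≠ 0 — holds
x = 3: LHS = |3 - 3| = |0| = 0; 0 ≠ 0 — FAILS  ← smallest positive counterexample

Answer: x = 3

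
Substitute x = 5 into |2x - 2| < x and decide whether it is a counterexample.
Substitute x = 5 into the relation:
x = 5: LHS = |2·5 - 2| = |8| = 8; 8 < 5 — FAILS

Since the claim fails at x = 5, this value is a counterexample.

Answer: Yes, x = 5 is a counterexample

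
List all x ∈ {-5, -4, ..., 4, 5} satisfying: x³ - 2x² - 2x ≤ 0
Holds for: {-5, -4, -3, -2, -1, 0, 1, 2}
Fails for: {3, 4, 5}

Answer: {-5, -4, -3, -2, -1, 0, 1, 2}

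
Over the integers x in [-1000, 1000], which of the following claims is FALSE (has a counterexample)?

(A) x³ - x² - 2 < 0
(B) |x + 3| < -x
(A) x = 2: LHS = 2³ - 2² - 2 = 2; 2 < 0 — FAILS
(B) x = 0: LHS = |0 + 3| = |3| = 3, RHS = -0 = 0; 3 < 0 — FAILS

Answer: Both A and B are false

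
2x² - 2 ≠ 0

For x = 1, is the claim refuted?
Substitute x = 1 into the relation:
x = 1: LHS = 2·1² - 2 = 0; 0 ≠ 0 — FAILS

Since the claim fails at x = 1, this value is a counterexample.

Answer: Yes, x = 1 is a counterexample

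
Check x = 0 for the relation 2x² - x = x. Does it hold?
x = 0: LHS = 2·0² - 0 = 0; 0 = 0 — holds

The relation is satisfied at x = 0.

Answer: Yes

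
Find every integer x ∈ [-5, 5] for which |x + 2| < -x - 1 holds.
Holds for: {-5, -4, -3, -2}
Fails for: {-1, 0, 1, 2, 3, 4, 5}

Answer: {-5, -4, -3, -2}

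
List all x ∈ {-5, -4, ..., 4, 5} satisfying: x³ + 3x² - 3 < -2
Holds for: {-5, -4, -3, 0}
Fails for: {-2, -1, 1, 2, 3, 4, 5}

Answer: {-5, -4, -3, 0}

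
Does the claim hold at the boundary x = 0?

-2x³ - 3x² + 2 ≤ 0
x = 0: LHS = -2·0³ - 3·0² + 2 = 2; 2 ≤ 0 — FAILS

The relation fails at x = 0, so x = 0 is a counterexample.

Answer: No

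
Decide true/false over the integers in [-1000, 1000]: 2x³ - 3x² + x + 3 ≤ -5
The claim fails at x = 0:
x = 0: LHS = 2·0³ - 3·0² + 0 + 3 = 3; 3 ≤ -5 — FAILS

Because a single integer refutes it, the statement is false.

Answer: False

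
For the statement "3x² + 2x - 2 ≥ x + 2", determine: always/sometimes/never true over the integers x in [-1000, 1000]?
Holds at x = 1: LHS = 3·1² + 2·1 - 2 = 3, RHS = 1 + 2 = 3; 3 ≥ 3 — holds
Fails at x = 0: LHS = 3·0² + 2·0 - 2 = -2, RHS = 0 + 2 = 2; -2 ≥ 2 — FAILS
It is satisfied by some integers in the range but not all.

Answer: Sometimes true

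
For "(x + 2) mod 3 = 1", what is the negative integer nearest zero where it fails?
Testing negative integers from -1 downward:
x = -1: LHS = ((-1) + 2) mod 3 = 1 mod 3 = 1; 1 = 1 — holds
x = -2: LHS = ((-2) + 2) mod 3 = 0 mod 3 = 0; 0 = 1 — FAILS  ← closest negative counterexample to 0

Answer: x = -2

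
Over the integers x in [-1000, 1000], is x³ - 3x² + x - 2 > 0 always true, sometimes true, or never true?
Holds at x = 3: LHS = 3³ - 3·3² + 3 - 2 = 1; 1 > 0 — holds
Fails at x = 0: LHS = 0³ - 3·0² + 0 - 2 = -2; -2 > 0 — FAILS
It is satisfied by some integers in the range but not all.

Answer: Sometimes true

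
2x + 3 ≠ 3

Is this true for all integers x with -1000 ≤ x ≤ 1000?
The claim fails at x = 0:
x = 0: LHS = 2·0 + 3 = 3; 3 ≠ 3 — FAILS

Because a single integer refutes it, the statement is false.

Answer: False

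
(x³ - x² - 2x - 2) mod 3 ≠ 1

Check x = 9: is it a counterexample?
Substitute x = 9 into the relation:
x = 9: LHS = (9³ - 9² - 2·9 - 2) mod 3 = 628 mod 3 = 1; 1 ≠ 1 — FAILS

Since the claim fails at x = 9, this value is a counterexample.

Answer: Yes, x = 9 is a counterexample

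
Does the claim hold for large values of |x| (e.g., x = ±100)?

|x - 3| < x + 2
x = 100: LHS = |100 - 3| = |97| = 97, RHS = 100 + 2 = 102; 97 < 102 — holds
x = -100: LHS = |(-100) - 3| = |-103| = 103, RHS = (-100) + 2 = -98; 103 < -98 — FAILS

Answer: Partially: holds for x = 100, fails for x = -100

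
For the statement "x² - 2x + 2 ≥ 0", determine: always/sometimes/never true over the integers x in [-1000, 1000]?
Over all integers in [-1000, 1000], LHS − RHS is smallest at x = 1, where it equals 1:
x = 1: LHS = 1² - 2·1 + 2 = 1; 1 ≥ 0 — holds
At the ends of the range:
x = -1000: LHS = (-1000)² - 2·(-1000) + 2 = 1002002; 1002002 ≥ 0 — holds
x = 1000: LHS = 1000² - 2·1000 + 2 = 998002; 998002 ≥ 0 — holds
Hence LHS − RHS is never negative, i.e. LHS ≥ RHS throughout, so the relation holds for every integer in [-1000, 1000].

No counterexample exists.

Answer: Always true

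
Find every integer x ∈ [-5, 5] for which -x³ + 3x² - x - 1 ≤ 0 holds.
Holds for: {0, 1, 3, 4, 5}
Fails for: {-5, -4, -3, -2, -1, 2}

Answer: {0, 1, 3, 4, 5}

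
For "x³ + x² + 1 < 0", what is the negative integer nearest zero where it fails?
Testing negative integers from -1 downward:
x = -1: LHS = (-1)³ + (-1)² + 1 = 1; 1 < 0 — FAILS  ← closest negative counterexample to 0

Answer: x = -1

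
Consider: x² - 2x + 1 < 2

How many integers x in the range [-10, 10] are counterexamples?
Counterexamples in [-10, 10]: {-10, -9, -8, -7, -6, -5, -4, -3, -2, -1, 3, 4, 5, 6, 7, 8, 9, 10}.

Counting them gives 18 values.

Answer: 18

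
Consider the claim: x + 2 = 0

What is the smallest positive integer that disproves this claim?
Testing positive integers:
x = 1: LHS = 1 + 2 = 3; 3 = 0 — FAILS  ← smallest positive counterexample

Answer: x = 1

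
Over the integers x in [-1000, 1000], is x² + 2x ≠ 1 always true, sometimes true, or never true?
Track d = LHS − RHS over the integers in [-1000, 1000]. Equality would need d = 0, but d changes sign only between consecutive integers, jumping over 0:
x = -3: LHS = (-3)² + 2·(-3) = 3; 3 ≠ 1 — holds  (d = 2)
x = -2: LHS = (-2)² + 2·(-2) = 0; 0 ≠ 1 — holds  (d = -1)
x = 0: LHS = 0² + 2·0 = 0; 0 ≠ 1 — holds  (d = -1)
x = 1: LHS = 1² + 2·1 = 3; 3 ≠ 1 — holds  (d = 2)
Away from these crossings d keeps a constant sign, and checking every integer in [-1000, 1000] confirms d ≠ 0 throughout. Hence the two sides are never equal, so the relation holds for every integer in [-1000, 1000].

No counterexample exists.

Answer: Always true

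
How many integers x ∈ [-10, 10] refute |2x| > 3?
Counterexamples in [-10, 10]: {-1, 0, 1}.

Counting them gives 3 values.

Answer: 3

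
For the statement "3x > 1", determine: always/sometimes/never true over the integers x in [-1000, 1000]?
Holds at x = 1: LHS = 3·1 = 3; 3 > 1 — holds
Fails at x = 0: LHS = 3·0 = 0; 0 > 1 — FAILS
It is satisfied by some integers in the range but not all.

Answer: Sometimes true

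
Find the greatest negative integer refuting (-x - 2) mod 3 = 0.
Testing negative integers from -1 downward:
x = -1: LHS = (-(-1) - 2) mod 3 = (-1) mod 3 = 2; 2 = 0 — FAILS  ← closest negative counterexample to 0

Answer: x = -1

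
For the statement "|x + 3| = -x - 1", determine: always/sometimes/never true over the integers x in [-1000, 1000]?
Holds at x = -2: LHS = |(-2) + 3| = |1| = 1, RHS = -(-2) - 1 = 1; 1 = 1 — holds
Fails at x = 0: LHS = |0 + 3| = |3| = 3, RHS = -0 - 1 = -1; 3 = -1 — FAILS
It is satisfied by some integers in the range but not all.

Answer: Sometimes true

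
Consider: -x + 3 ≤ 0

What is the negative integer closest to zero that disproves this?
Testing negative integers from -1 downward:
x = -1: LHS = -(-1) + 3 = 4; 4 ≤ 0 — FAILS  ← closest negative counterexample to 0

Answer: x = -1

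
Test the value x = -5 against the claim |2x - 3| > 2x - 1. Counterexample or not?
Substitute x = -5 into the relation:
x = -5: LHS = |2·(-5) - 3| = |-13| = 13, RHS = 2·(-5) - 1 = -11; 13 > -11 — holds

The claim holds here, so x = -5 is not a counterexample. (A counterexample exists elsewhere, e.g. x = 1.)

Answer: No, x = -5 is not a counterexample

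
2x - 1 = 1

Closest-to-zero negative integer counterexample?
Testing negative integers from -1 downward:
x = -1: LHS = 2·(-1) - 1 = -3; -3 = 1 — FAILS  ← closest negative counterexample to 0

Answer: x = -1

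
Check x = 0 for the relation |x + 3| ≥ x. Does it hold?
x = 0: LHS = |0 + 3| = |3| = 3; 3 ≥ 0 — holds

The relation is satisfied at x = 0.

Answer: Yes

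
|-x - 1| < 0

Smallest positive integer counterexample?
Testing positive integers:
x = 1: LHS = |-1 - 1| = |-2| = 2; 2 < 0 — FAILS  ← smallest positive counterexample

Answer: x = 1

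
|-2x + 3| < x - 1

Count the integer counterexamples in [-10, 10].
Counterexamples in [-10, 10]: {-10, -9, -8, -7, -6, -5, -4, -3, -2, -1, 0, 1, 2, 3, 4, 5, 6, 7, 8, 9, 10}.

Counting them gives 21 values.

Answer: 21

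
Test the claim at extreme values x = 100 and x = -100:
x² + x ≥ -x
x = 100: LHS = 100² + 100 = 10100; 10100 ≥ -100 — holds
x = -100: LHS = (-100)² + (-100) = 9900, RHS = -(-100) = 100; 9900 ≥ 100 — holds

Answer: Yes, holds for both x = 100 and x = -100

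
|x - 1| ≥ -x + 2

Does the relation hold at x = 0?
x = 0: LHS = |0 - 1| = |-1| = 1, RHS = -0 + 2 = 2; 1 ≥ 2 — FAILS

The relation fails at x = 0, so x = 0 is a counterexample.

Answer: No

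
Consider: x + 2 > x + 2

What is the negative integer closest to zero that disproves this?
Testing negative integers from -1 downward:
x = -1: LHS = (-1) + 2 = 1, RHS = (-1) + 2 = 1; 1 > 1 — FAILS  ← closest negative counterexample to 0

Answer: x = -1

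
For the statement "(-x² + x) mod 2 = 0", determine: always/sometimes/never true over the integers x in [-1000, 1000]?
For a polynomial with integer coefficients, its value mod 2 depends only on x mod 2, so it suffices to check one representative of each residue class, x = 0, 1:
x = 0: LHS = (-0² + 0) mod 2 = 0 mod 2 = 0; 0 = 0 — holds
x = 1: LHS = (-1² + 1) mod 2 = 0 mod 2 = 0; 0 = 0 — holds
The relation holds in every residue class, so the relation holds for every integer in [-1000, 1000].

No counterexample exists.

Answer: Always true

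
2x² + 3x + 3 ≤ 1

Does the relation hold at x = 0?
x = 0: LHS = 2·0² + 3·0 + 3 = 3; 3 ≤ 1 — FAILS

The relation fails at x = 0, so x = 0 is a counterexample.

Answer: No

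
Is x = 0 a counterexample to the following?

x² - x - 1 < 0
Substitute x = 0 into the relation:
x = 0: LHS = 0² - 0 - 1 = -1; -1 < 0 — holds

The claim holds here, so x = 0 is not a counterexample. (A counterexample exists elsewhere, e.g. x = -1.)

Answer: No, x = 0 is not a counterexample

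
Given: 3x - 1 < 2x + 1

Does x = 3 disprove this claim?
Substitute x = 3 into the relation:
x = 3: LHS = 3·3 - 1 = 8, RHS = 2·3 + 1 = 7; 8 < 7 — FAILS

Since the claim fails at x = 3, this value is a counterexample.

Answer: Yes, x = 3 is a counterexample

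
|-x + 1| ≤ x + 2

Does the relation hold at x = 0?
x = 0: LHS = |-0 + 1| = |1| = 1, RHS = 0 + 2 = 2; 1 ≤ 2 — holds

The relation is satisfied at x = 0.

Answer: Yes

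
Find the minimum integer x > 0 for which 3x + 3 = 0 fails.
Testing positive integers:
x = 1: LHS = 3·1 + 3 = 6; 6 = 0 — FAILS  ← smallest positive counterexample

Answer: x = 1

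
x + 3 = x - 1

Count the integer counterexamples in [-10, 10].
Counterexamples in [-10, 10]: {-10, -9, -8, -7, -6, -5, -4, -3, -2, -1, 0, 1, 2, 3, 4, 5, 6, 7, 8, 9, 10}.

Counting them gives 21 values.

Answer: 21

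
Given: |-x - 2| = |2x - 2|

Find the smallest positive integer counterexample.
Testing positive integers:
x = 1: LHS = |-1 - 2| = |-3| = 3, RHS = |2·1 - 2| = |0| = 0; 3 = 0 — FAILS  ← smallest positive counterexample

Answer: x = 1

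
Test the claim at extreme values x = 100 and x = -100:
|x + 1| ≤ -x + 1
x = 100: LHS = |100 + 1| = |101| = 101, RHS = -100 + 1 = -99; 101 ≤ -99 — FAILS
x = -100: LHS = |(-100) + 1| = |-99| = 99, RHS = -(-100) + 1 = 101; 99 ≤ 101 — holds

Answer: Partially: fails for x = 100, holds for x = -100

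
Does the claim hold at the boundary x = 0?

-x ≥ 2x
x = 0: LHS = -0 = 0, RHS = 2·0 = 0; 0 ≥ 0 — holds

The relation is satisfied at x = 0.

Answer: Yes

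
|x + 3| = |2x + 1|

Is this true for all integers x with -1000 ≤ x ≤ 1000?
The claim fails at x = 0:
x = 0: LHS = |0 + 3| = |3| = 3, RHS = |2·0 + 1| = |1| = 1; 3 = 1 — FAILS

Because a single integer refutes it, the statement is false.

Answer: False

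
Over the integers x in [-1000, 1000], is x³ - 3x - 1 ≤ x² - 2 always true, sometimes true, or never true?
Holds at x = 1: LHS = 1³ - 3·1 - 1 = -3, RHS = 1² - 2 = -1; -3 ≤ -1 — holds
Fails at x = 0: LHS = 0³ - 3·0 - 1 = -1, RHS = 0² - 2 = -2; -1 ≤ -2 — FAILS
It is satisfied by some integers in the range but not all.

Answer: Sometimes true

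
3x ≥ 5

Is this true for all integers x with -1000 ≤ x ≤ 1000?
The claim fails at x = 0:
x = 0: LHS = 3·0 = 0; 0 ≥ 5 — FAILS

Because a single integer refutes it, the statement is false.

Answer: False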